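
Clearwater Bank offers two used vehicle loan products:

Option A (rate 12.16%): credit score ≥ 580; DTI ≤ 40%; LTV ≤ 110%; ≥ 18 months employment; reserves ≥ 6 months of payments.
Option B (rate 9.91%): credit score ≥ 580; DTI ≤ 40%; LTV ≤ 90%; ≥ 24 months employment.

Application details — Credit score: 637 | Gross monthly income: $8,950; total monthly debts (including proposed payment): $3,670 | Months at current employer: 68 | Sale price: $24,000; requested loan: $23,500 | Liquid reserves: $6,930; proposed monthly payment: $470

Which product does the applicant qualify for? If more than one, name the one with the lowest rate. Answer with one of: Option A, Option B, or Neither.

Neither

DTI = 3,670/8,950 = 41%.
LTV = 23,500/24,000 = 97.9%.
Reserves = 6,930/470 = 14.7 months.
Option A: score 637 ≥ 580; DTI 41% > 40%; LTV 97.9% ≤ 110%; employment 68 ≥ 18 mo; reserves 14.7 ≥ 6 mo → does not qualify.
Option B: score 637 ≥ 580; DTI 41% > 40%; LTV 97.9% > 90%; employment 68 ≥ 24 mo → does not qualify.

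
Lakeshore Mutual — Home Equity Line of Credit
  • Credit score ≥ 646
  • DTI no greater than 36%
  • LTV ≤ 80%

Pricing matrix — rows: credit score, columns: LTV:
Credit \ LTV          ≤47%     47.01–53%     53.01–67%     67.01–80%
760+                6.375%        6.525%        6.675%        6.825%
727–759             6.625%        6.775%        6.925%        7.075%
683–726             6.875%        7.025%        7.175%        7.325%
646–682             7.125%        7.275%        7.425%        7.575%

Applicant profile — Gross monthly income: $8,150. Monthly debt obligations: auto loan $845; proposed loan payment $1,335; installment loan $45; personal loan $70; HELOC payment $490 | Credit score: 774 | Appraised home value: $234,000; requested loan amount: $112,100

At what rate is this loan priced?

Credit score 774 ≥ 646; Total monthly debts = (845 + 1,335 + 45 + 70 + 490) = 2,785. DTI: 2,785 ÷ 8,150 = 34.2%, within the 36% cap
LTV: 112,100 ÷ 234,000 = 47.9%, within 80% cap
Score 774 is in the 760+ band; LTV 47.9% is in the 47.01–53% band → 6.525%.

6.525%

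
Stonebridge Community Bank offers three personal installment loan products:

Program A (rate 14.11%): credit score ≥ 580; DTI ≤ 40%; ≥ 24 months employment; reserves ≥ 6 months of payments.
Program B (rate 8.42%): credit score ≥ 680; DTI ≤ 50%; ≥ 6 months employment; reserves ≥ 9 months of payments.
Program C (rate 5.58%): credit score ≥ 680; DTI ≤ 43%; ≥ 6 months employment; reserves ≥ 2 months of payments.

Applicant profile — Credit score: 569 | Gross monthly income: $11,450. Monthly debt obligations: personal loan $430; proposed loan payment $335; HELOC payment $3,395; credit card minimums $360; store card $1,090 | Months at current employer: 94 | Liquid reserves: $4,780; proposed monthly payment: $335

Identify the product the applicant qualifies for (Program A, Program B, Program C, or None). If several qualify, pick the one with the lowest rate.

None

Total debts = (430 + 335 + 3,395 + 360 + 1,090) = 5,610; DTI = 5,610/11,450 = 49%.
Reserves = 4,780/335 = 14.3 months.
Program A: score 569 < 580; DTI 49% > 40%; employment 94 ≥ 24 mo; reserves 14.3 ≥ 6 mo → does not qualify.
Program B: score 569 < 680; DTI 49% ≤ 50%; employment 94 ≥ 6 mo; reserves 14.3 ≥ 9 mo → does not qualify.
Program C: score 569 < 680; DTI 49% > 43%; employment 94 ≥ 6 mo; reserves 14.3 ≥ 2 mo → does not qualify.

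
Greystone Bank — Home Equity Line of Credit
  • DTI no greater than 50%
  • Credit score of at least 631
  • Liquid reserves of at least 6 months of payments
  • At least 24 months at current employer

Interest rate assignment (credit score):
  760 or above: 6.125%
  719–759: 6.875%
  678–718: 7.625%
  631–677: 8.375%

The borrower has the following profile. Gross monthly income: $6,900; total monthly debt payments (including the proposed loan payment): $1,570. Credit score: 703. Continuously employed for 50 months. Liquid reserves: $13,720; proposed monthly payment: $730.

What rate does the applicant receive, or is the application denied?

Approved at 7.625%

Credit score 703 ≥ 631 (meets minimum)
DTI = 1,570/6,900 = 22.8% ≤ 50%
Reserves = 13,720/730 = 18.8 months ≥ 6
Employment 50 ≥ 24 months
All requirements met. Score 703 falls in the 678–718 tier → 7.625%.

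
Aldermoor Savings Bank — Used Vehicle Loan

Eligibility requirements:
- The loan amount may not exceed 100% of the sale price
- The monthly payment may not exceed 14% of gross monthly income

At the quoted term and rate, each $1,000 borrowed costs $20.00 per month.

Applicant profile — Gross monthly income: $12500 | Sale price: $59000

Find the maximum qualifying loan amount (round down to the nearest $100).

$59,000

Payment cap: 14% × $12,500 = $1,750/month.
At $20.00 per $1,000, that supports 1,750/20.00 × 1,000 ≈ $87,500 → $87,500.
LTV cap: 100% × $59,000 = $59,000 → $59,000.
Binding constraint: loan-to-value.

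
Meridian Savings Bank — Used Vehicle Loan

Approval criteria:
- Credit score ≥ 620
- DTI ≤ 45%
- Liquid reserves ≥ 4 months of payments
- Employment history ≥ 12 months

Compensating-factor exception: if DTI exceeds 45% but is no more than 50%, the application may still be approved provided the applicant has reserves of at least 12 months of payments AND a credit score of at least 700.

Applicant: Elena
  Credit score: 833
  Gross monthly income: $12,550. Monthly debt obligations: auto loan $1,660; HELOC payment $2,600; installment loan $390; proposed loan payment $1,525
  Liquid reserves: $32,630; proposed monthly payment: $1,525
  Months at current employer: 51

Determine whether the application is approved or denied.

Approved

Credit score 833 ≥ 620 (meets base)
Total debts = (1,660 + 2,600 + 390 + 1,525) = 6,175. DTI = 6,175/12,550 = 49.2% > 45% — standard DTI limit exceeded.
Liquid reserves cover 32,630/1,525 = 21.4 months — ≥ 4 required
Employment 51 ≥ 12 months
DTI 49.2% is within the 45%–50% exception band; checking compensating factors.
Reserves 21.4 ≥ 12 months; credit score 833 ≥ 700.
Both override conditions satisfied; DTI exception granted.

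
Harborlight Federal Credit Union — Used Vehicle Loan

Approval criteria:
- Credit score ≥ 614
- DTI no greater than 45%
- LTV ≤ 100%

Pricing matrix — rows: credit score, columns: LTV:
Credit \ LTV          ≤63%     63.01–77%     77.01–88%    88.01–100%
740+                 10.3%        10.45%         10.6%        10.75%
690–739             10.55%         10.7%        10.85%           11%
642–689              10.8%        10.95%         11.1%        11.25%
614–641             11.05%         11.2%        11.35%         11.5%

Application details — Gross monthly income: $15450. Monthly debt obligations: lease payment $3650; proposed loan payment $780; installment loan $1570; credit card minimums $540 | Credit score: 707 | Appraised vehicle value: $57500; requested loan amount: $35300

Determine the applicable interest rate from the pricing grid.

10.55%

Credit score 707 ≥ 614; Total monthly debts = (3,650 + 780 + 1,570 + 540) = 6,540. DTI: 6,540 ÷ 15,450 = 42.3%, within the 45% cap
LTV: 35,300 ÷ 57,500 = 61.4%, within 100% cap
Score 707 is in the 690–739 band; LTV 61.4% is in the ≤63% band → 10.55%.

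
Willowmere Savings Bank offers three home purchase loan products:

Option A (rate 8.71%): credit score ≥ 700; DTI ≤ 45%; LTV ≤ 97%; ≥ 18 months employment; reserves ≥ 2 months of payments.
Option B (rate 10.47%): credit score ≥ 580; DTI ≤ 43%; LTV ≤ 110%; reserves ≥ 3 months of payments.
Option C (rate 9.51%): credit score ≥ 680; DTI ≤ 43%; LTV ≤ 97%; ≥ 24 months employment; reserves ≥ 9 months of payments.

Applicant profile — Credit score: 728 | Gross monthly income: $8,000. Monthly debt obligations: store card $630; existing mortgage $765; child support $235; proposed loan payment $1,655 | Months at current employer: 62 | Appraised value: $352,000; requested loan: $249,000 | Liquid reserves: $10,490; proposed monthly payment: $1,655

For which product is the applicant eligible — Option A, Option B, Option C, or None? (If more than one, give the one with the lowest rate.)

Total debts = (630 + 765 + 235 + 1,655) = 3,285; DTI = 3,285/8,000 = 41.1%.
LTV = 249,000/352,000 = 70.7%.
Reserves = 10,490/1,655 = 6.3 months.
Option A: score 728 ≥ 700; DTI 41.1% ≤ 45%; LTV 70.7% ≤ 97%; employment 62 ≥ 18 mo; reserves 6.3 ≥ 2 mo → qualifies.
Option B: score 728 ≥ 580; DTI 41.1% ≤ 43%; LTV 70.7% ≤ 110%; reserves 6.3 ≥ 3 mo → qualifies.
Option C: score 728 ≥ 680; DTI 41.1% ≤ 43%; LTV 70.7% ≤ 97%; employment 62 ≥ 24 mo; reserves 6.3 < 9 mo → does not qualify.
Qualifying: Option A, Option B. Lowest rate is 8.71% → Option A.

Option A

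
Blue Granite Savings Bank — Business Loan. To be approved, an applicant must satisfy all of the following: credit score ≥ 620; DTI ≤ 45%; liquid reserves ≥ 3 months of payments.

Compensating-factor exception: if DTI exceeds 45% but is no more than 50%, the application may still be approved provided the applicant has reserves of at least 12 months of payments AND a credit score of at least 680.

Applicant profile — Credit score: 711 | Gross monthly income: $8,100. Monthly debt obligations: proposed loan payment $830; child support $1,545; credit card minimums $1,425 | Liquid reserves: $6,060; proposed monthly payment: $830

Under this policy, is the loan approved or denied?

Credit score 711 ≥ 620 (meets base)
Total debts = (830 + 1,545 + 1,425) = 3,800. DTI = 3,800/8,100 = 46.9% > 45% — standard DTI limit exceeded.
Reserves: 6,060 ÷ 830 = 7.3 months (meets 3-month minimum)
DTI 46.9% is within the 45%–50% exception band; checking compensating factors.
Override check — reserves: 7.3 mo (short of 12); score: 711 (ok).
Compensating-factor requirement not fully met.

Denied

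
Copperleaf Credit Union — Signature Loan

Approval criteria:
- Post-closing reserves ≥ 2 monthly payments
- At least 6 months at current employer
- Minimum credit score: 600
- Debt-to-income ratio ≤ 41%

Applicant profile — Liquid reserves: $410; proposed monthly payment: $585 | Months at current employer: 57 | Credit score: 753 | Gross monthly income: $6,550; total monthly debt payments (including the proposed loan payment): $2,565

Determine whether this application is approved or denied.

Denied

Liquid reserves cover 410/585 = 0.7 months — < 2 required
Employment 57 ≥ 6 months
Credit score 753 ≥ 600 (meets)
DTI = 2,565/6,550 = 39.2% ≤ 41%
Fails on reserves.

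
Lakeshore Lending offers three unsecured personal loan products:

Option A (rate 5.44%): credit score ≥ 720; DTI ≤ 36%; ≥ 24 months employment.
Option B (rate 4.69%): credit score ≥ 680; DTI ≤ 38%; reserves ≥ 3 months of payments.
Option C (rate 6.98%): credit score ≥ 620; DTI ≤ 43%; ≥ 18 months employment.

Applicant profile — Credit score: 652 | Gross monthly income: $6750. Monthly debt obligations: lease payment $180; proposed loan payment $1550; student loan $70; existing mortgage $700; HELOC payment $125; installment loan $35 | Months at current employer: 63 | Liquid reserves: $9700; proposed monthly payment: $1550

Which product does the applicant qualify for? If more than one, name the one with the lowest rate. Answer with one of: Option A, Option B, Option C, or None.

Option C

Total debts = (180 + 1,550 + 70 + 700 + 125 + 35) = 2,660; DTI = 2,660/6,750 = 39.4%.
Reserves = 9,700/1,550 = 6.3 months.
Option A: score 652 < 720; DTI 39.4% > 36%; employment 63 ≥ 24 mo → does not qualify.
Option B: score 652 < 680; DTI 39.4% > 38%; reserves 6.3 ≥ 3 mo → does not qualify.
Option C: score 652 ≥ 620; DTI 39.4% ≤ 43%; employment 63 ≥ 18 mo → qualifies.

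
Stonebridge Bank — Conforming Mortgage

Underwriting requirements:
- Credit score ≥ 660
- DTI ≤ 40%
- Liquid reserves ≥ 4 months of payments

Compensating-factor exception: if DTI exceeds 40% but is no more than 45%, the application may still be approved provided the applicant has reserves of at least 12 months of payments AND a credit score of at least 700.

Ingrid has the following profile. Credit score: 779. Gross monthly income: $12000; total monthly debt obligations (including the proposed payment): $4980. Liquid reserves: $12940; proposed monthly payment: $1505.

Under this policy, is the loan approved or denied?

Credit score 779 ≥ 660 (meets base)
DTI: 4,980 ÷ 12,000 = 41.5%, over the 40% base limit.
Reserves: 12,940 ÷ 1,505 = 8.6 months (meets 4-month minimum)
41.5% falls in the override range (40%–45%), so the compensating-factor test applies.
Reserves 8.6 < 12 months; credit score 779 ≥ 700.
Override conditions not both satisfied; exception does not apply.

Denied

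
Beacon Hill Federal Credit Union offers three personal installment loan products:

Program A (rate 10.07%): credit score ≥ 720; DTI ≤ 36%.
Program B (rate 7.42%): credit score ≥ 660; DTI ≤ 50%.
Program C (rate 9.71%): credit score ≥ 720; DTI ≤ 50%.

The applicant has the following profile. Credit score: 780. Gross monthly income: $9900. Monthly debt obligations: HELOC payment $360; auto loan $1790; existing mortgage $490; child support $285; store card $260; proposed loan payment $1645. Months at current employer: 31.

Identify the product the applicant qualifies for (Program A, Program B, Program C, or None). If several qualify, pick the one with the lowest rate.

Total debts = (360 + 1,790 + 490 + 285 + 260 + 1,645) = 4,830; DTI = 4,830/9,900 = 48.8%.
Program A: score 780 ≥ 720; DTI 48.8% > 36% → does not qualify.
Program B: score 780 ≥ 660; DTI 48.8% ≤ 50% → qualifies.
Program C: score 780 ≥ 720; DTI 48.8% ≤ 50% → qualifies.
Qualifying: Program B, Program C. Lowest rate is 7.42% → Program B.

Program B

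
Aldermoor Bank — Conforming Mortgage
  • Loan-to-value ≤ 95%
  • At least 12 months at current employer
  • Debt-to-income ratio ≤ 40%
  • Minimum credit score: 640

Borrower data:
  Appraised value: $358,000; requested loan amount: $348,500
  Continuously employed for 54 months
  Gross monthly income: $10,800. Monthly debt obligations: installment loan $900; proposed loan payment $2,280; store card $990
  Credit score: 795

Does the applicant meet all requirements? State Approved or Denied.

Loan-to-value = 348,500/358,000 = 97.3% — fail (95% max)
Employment 54 ≥ 12 months
Total monthly debts = (900 + 2,280 + 990) = 4,170. DTI: 4,170 ÷ 10,800 = 38.6%, within the 40% cap
Credit score 795 ≥ 640 (meets)
Fails on LTV.

Denied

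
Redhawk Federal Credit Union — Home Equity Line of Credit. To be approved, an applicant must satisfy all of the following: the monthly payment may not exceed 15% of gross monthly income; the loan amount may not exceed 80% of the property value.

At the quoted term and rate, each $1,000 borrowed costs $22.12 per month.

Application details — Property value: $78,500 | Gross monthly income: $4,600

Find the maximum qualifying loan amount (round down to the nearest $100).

Payment cap: 15% × $4,600 = $690/month.
At $22.12 per $1,000, that supports 690/22.12 × 1,000 ≈ $31,193 → $31,100.
LTV cap: 80% × $78,500 = $62,800 → $62,800.
Binding constraint: payment-to-income.

$31,100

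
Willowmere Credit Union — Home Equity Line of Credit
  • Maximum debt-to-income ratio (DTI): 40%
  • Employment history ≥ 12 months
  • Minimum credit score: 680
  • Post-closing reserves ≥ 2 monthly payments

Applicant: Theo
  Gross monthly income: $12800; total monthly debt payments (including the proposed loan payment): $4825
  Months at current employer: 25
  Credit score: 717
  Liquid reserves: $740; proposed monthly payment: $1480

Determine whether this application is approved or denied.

Denied

Debt-to-income = 4,825/12,800 = 37.7% — meets 40% limit
Employment 25 ≥ 12 months
Credit score 717 ≥ 680 (meets)
Reserves = 740/1,480 = 0.5 months < 2
Fails on reserves.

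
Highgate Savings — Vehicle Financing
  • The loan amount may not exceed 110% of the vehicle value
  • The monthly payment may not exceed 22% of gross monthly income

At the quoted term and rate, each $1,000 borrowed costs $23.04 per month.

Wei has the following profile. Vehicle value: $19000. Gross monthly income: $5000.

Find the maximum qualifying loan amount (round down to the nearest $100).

$20,900

Payment cap: 22% × $5,000 = $1,100/month.
At $23.04 per $1,000, that supports 1,100/23.04 × 1,000 ≈ $47,743 → $47,700.
LTV cap: 110% × $19,000 = $20,900 → $20,900.
Binding constraint: loan-to-value.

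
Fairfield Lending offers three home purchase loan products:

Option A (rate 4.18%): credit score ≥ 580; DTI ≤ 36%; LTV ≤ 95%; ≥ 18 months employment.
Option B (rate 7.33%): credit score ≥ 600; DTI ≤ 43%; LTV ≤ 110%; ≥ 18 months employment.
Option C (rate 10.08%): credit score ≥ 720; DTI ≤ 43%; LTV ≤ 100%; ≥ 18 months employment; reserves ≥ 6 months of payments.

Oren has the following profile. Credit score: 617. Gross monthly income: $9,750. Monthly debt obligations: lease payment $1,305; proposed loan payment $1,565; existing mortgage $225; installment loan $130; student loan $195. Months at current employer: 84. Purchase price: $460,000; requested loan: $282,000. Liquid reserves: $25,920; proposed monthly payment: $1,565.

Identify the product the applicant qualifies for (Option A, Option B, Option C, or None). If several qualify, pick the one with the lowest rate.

Total debts = (1,305 + 1,565 + 225 + 130 + 195) = 3,420; DTI = 3,420/9,750 = 35.1%.
LTV = 282,000/460,000 = 61.3%.
Reserves = 25,920/1,565 = 16.6 months.
Option A: score 617 ≥ 580; DTI 35.1% ≤ 36%; LTV 61.3% ≤ 95%; employment 84 ≥ 18 mo → qualifies.
Option B: score 617 ≥ 600; DTI 35.1% ≤ 43%; LTV 61.3% ≤ 110%; employment 84 ≥ 18 mo → qualifies.
Option C: score 617 < 720; DTI 35.1% ≤ 43%; LTV 61.3% ≤ 100%; employment 84 ≥ 18 mo; reserves 16.6 ≥ 6 mo → does not qualify.
Qualifying: Option A, Option B. Lowest rate is 4.18% → Option A.

Option A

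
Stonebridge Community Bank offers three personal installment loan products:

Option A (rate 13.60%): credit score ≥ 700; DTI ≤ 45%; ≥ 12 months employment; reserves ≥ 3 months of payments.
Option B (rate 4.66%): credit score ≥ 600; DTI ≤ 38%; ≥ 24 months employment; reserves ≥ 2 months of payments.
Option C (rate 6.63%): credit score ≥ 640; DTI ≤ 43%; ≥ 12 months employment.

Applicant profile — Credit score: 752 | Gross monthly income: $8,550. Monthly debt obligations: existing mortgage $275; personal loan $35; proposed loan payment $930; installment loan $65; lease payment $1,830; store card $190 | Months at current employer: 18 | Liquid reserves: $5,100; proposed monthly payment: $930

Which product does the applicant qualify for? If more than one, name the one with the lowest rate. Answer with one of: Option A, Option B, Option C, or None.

Total debts = (275 + 35 + 930 + 65 + 1,830 + 190) = 3,325; DTI = 3,325/8,550 = 38.9%.
Reserves = 5,100/930 = 5.5 months.
Option A: score 752 ≥ 700; DTI 38.9% ≤ 45%; employment 18 ≥ 12 mo; reserves 5.5 ≥ 3 mo → qualifies.
Option B: score 752 ≥ 600; DTI 38.9% > 38%; employment 18 < 24 mo; reserves 5.5 ≥ 2 mo → does not qualify.
Option C: score 752 ≥ 640; DTI 38.9% ≤ 43%; employment 18 ≥ 12 mo → qualifies.
Qualifying: Option A, Option C. Lowest rate is 6.63% → Option C.

Option C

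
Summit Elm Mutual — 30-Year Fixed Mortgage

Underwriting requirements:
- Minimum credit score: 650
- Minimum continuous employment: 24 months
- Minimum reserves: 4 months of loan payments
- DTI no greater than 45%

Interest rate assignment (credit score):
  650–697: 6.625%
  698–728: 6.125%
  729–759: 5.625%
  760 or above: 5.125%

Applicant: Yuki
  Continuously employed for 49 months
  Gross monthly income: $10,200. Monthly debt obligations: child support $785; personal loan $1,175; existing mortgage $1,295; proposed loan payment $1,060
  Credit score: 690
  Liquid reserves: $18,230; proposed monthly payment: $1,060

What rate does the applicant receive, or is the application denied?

Approved at 6.625%

Credit score 690 ≥ 650 (meets minimum)
Total monthly debts = (785 + 1,175 + 1,295 + 1,060) = 4,315. DTI = 4,315/10,200 = 42.3% ≤ 45%
Liquid reserves cover 18,230/1,060 = 17.2 months — ≥ 4 required
Employment 49 ≥ 24 months
All requirements met. Score 690 falls in the 650–697 tier → 6.625%.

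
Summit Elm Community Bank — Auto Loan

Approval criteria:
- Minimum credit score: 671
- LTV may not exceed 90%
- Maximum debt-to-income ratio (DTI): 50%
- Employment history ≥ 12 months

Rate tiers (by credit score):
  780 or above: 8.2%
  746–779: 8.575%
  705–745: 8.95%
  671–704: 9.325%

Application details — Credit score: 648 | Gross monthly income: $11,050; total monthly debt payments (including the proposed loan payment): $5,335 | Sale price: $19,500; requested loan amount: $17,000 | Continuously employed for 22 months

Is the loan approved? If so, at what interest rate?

Denied

Credit score 648 < 671 (below minimum)
Employment 22 ≥ 12 months
LTV: 17,000 ÷ 19,500 = 87.2%, within 90% cap
DTI: 5,335 ÷ 11,050 = 48.3%, within the 50% cap
Not all requirements met → denied.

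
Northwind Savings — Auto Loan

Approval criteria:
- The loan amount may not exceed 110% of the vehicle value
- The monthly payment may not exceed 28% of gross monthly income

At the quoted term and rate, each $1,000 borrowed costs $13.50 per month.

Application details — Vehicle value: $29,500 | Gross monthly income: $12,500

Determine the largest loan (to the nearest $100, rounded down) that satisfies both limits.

Payment cap: 28% × $12,500 = $3,500/month.
At $13.50 per $1,000, that supports 3,500/13.50 × 1,000 ≈ $259,259 → $259,200.
LTV cap: 110% × $29,500 = $32,450 → $32,400.
Binding constraint: loan-to-value.

$32,400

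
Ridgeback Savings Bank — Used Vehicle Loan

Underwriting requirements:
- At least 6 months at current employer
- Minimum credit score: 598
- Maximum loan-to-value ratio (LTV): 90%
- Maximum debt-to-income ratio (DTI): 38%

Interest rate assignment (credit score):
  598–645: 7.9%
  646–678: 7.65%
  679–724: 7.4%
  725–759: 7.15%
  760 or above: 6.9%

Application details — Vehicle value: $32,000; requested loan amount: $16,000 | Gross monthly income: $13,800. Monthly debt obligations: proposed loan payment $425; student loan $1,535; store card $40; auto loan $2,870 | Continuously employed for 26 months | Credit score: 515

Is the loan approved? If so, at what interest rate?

Denied

Credit score 515 < 598 (below minimum)
Employment 26 ≥ 6 months
Loan-to-value = 16,000/32,000 = 50% — pass (90% max)
Total monthly debts = (425 + 1,535 + 40 + 2,870) = 4,870. DTI = 4,870/13,800 = 35.3% ≤ 38%
Not all requirements met → denied.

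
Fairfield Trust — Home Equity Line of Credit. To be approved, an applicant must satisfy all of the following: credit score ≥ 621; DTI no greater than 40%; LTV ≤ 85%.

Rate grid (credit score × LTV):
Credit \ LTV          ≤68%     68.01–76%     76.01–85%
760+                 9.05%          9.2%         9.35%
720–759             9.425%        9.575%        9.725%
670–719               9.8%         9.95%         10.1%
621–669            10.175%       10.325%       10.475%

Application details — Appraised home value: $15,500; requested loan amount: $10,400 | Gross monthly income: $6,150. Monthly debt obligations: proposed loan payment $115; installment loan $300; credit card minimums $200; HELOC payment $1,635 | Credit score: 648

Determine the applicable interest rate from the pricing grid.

Credit score 648 ≥ 621; Total monthly debts = (115 + 300 + 200 + 1,635) = 2,250. DTI = 2,250/6,150 = 36.6% ≤ 40%
LTV = 10,400/15,500 = 67.1% ≤ 85%
Credit 648 → row 621–669; LTV 67.1% → column ≤68%. Grid cell → 10.175%.

10.175%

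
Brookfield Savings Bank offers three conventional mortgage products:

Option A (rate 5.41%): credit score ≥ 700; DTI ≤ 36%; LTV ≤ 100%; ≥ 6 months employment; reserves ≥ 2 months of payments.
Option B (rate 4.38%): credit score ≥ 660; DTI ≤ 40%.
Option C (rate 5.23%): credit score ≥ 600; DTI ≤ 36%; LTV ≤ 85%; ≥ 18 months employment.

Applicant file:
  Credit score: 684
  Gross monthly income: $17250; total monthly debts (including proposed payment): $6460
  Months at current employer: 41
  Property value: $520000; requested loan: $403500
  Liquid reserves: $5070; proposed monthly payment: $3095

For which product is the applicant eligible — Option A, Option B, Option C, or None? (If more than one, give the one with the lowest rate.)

DTI = 6,460/17,250 = 37.4%.
LTV = 403,500/520,000 = 77.6%.
Reserves = 5,070/3,095 = 1.6 months.
Option A: score 684 < 700; DTI 37.4% > 36%; LTV 77.6% ≤ 100%; employment 41 ≥ 6 mo; reserves 1.6 < 2 mo → does not qualify.
Option B: score 684 ≥ 660; DTI 37.4% ≤ 40% → qualifies.
Option C: score 684 ≥ 600; DTI 37.4% > 36%; LTV 77.6% ≤ 85%; employment 41 ≥ 18 mo → does not qualify.

Option B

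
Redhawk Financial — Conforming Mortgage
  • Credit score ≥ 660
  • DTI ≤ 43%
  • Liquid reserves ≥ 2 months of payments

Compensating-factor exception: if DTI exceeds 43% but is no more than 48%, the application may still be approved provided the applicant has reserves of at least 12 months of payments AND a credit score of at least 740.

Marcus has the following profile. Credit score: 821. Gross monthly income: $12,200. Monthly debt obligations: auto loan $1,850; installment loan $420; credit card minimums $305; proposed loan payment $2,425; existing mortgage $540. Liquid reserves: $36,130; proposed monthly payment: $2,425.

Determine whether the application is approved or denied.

Credit score 821 ≥ 660 (meets base)
Total debts = (1,850 + 420 + 305 + 2,425 + 540) = 5,540. DTI: 5,540 ÷ 12,200 = 45.4%, over the 43% base limit.
Reserves = 36,130/2,425 = 14.9 months ≥ 2
DTI 45.4% is within the 43%–48% exception band; checking compensating factors.
Reserves 14.9 ≥ 12 months; credit score 821 ≥ 740.
Both override conditions satisfied; DTI exception granted.

Approved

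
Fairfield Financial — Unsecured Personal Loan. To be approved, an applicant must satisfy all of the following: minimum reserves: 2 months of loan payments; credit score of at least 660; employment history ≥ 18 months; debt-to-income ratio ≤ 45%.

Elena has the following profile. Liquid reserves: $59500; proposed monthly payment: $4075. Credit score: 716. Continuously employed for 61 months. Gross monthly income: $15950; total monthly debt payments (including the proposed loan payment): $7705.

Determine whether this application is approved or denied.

Reserves: 59,500 ÷ 4,075 = 14.6 months (meets 2-month minimum)
Credit score 716 ≥ 660 (meets)
Employment 61 ≥ 18 months
DTI = 7,705/15,950 = 48.3% > 45%
Fails on DTI.

Denied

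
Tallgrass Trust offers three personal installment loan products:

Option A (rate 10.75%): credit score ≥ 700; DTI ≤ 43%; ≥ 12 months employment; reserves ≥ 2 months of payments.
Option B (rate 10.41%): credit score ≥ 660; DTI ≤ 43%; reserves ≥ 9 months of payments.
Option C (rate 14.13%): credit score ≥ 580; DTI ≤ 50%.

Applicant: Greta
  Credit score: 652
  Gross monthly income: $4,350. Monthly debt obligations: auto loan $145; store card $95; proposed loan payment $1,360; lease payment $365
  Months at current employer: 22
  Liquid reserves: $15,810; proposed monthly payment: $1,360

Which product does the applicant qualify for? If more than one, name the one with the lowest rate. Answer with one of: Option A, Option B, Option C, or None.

Total debts = (145 + 95 + 1,360 + 365) = 1,965; DTI = 1,965/4,350 = 45.2%.
Reserves = 15,810/1,360 = 11.6 months.
Option A: score 652 < 700; DTI 45.2% > 43%; employment 22 ≥ 12 mo; reserves 11.6 ≥ 2 mo → does not qualify.
Option B: score 652 < 660; DTI 45.2% > 43%; reserves 11.6 ≥ 9 mo → does not qualify.
Option C: score 652 ≥ 580; DTI 45.2% ≤ 50% → qualifies.

Option C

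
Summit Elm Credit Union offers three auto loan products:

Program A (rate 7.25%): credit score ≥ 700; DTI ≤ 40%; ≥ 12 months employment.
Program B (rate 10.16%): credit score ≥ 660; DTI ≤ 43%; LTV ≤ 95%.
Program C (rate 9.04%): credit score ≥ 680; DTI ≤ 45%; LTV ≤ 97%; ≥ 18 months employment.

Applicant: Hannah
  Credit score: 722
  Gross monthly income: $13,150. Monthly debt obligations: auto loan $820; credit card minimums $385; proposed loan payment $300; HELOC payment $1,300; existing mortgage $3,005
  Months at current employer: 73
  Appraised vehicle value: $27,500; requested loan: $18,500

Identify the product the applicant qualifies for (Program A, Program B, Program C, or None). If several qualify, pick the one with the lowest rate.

Program C

Total debts = (820 + 385 + 300 + 1,300 + 3,005) = 5,810; DTI = 5,810/13,150 = 44.2%.
LTV = 18,500/27,500 = 67.3%.
Program A: score 722 ≥ 700; DTI 44.2% > 40%; employment 73 ≥ 12 mo → does not qualify.
Program B: score 722 ≥ 660; DTI 44.2% > 43%; LTV 67.3% ≤ 95% → does not qualify.
Program C: score 722 ≥ 680; DTI 44.2% ≤ 45%; LTV 67.3% ≤ 97%; employment 73 ≥ 18 mo → qualifies.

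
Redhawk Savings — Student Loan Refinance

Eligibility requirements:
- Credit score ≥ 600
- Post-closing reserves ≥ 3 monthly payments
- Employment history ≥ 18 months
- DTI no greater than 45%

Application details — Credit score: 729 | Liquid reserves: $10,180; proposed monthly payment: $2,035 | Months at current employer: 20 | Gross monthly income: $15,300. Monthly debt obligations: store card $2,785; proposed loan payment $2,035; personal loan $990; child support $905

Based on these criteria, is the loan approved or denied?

Approved

Credit score 729 ≥ 600 (meets)
Reserves = 10,180/2,035 = 5.0 months ≥ 3
Employment 20 ≥ 18 months
Total monthly debts = (2,785 + 2,035 + 990 + 905) = 6,715. DTI: 6,715 ÷ 15,300 = 43.9%, within the 45% cap
All criteria satisfied.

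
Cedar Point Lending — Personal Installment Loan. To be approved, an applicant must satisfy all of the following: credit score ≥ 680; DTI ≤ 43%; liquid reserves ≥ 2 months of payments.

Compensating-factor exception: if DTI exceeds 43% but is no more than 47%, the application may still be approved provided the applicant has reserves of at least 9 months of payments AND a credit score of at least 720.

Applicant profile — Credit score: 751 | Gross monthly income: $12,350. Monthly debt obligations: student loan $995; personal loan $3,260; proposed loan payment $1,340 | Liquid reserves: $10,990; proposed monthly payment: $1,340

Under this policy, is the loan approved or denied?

Denied

Credit score 751 ≥ 680 (meets base)
Total debts = (995 + 3,260 + 1,340) = 5,595. DTI = 5,595/12,350 = 45.3% > 43% — standard DTI limit exceeded.
Reserves: 10,990 ÷ 1,340 = 8.2 months (meets 2-month minimum)
45.3% falls in the override range (43%–47%), so the compensating-factor test applies.
Reserves 8.2 < 9 months; credit score 751 ≥ 720.
Compensating-factor requirement not fully met.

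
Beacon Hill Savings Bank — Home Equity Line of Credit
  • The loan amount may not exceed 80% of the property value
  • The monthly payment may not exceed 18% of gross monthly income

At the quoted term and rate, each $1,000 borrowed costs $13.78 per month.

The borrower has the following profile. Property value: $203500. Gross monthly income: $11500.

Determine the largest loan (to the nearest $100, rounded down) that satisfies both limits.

$150,200

Payment cap: 18% × $11,500 = $2,070/month.
At $13.78 per $1,000, that supports 2,070/13.78 × 1,000 ≈ $150,217 → $150,200.
LTV cap: 80% × $203,500 = $162,800 → $162,800.
Binding constraint: payment-to-income.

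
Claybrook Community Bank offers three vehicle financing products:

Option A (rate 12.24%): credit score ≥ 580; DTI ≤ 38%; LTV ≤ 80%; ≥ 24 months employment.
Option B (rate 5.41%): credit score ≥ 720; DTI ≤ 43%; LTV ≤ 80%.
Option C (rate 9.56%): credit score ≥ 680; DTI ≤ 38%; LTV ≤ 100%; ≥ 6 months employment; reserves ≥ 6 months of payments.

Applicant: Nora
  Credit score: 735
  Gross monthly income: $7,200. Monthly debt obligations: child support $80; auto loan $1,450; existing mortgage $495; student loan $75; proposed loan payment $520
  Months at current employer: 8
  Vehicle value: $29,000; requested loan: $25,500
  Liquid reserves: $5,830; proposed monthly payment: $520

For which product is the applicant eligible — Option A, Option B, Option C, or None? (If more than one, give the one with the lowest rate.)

Total debts = (80 + 1,450 + 495 + 75 + 520) = 2,620; DTI = 2,620/7,200 = 36.4%.
LTV = 25,500/29,000 = 87.9%.
Reserves = 5,830/520 = 11.2 months.
Option A: score 735 ≥ 580; DTI 36.4% ≤ 38%; LTV 87.9% > 80%; employment 8 < 24 mo → does not qualify.
Option B: score 735 ≥ 720; DTI 36.4% ≤ 43%; LTV 87.9% > 80% → does not qualify.
Option C: score 735 ≥ 680; DTI 36.4% ≤ 38%; LTV 87.9% ≤ 100%; employment 8 ≥ 6 mo; reserves 11.2 ≥ 6 mo → qualifies.

Option C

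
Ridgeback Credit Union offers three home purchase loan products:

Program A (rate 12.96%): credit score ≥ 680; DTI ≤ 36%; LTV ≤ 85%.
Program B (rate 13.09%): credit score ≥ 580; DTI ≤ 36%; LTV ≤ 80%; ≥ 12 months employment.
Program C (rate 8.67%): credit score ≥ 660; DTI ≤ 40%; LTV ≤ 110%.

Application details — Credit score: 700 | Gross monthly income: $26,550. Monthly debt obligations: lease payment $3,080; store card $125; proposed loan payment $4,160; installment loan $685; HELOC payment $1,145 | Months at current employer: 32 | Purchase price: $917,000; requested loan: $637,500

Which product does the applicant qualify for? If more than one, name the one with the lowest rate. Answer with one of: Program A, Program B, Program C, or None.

Program C

Total debts = (3,080 + 125 + 4,160 + 685 + 1,145) = 9,195; DTI = 9,195/26,550 = 34.6%.
LTV = 637,500/917,000 = 69.5%.
Program A: score 700 ≥ 680; DTI 34.6% ≤ 36%; LTV 69.5% ≤ 85% → qualifies.
Program B: score 700 ≥ 580; DTI 34.6% ≤ 36%; LTV 69.5% ≤ 80%; employment 32 ≥ 12 mo → qualifies.
Program C: score 700 ≥ 660; DTI 34.6% ≤ 40%; LTV 69.5% ≤ 110% → qualifies.
Qualifying: Program A, Program B, Program C. Lowest rate is 8.67% → Program C.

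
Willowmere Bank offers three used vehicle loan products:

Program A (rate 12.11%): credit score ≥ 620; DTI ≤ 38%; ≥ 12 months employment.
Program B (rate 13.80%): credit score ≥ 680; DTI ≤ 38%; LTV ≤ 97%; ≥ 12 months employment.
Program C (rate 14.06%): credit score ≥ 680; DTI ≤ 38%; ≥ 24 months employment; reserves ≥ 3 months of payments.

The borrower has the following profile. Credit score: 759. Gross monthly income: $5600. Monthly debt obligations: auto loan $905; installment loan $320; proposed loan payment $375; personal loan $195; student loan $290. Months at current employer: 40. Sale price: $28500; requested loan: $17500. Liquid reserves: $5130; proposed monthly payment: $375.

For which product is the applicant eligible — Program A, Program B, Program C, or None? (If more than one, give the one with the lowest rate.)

Program A

Total debts = (905 + 320 + 375 + 195 + 290) = 2,085; DTI = 2,085/5,600 = 37.2%.
LTV = 17,500/28,500 = 61.4%.
Reserves = 5,130/375 = 13.7 months.
Program A: score 759 ≥ 620; DTI 37.2% ≤ 38%; employment 40 ≥ 12 mo → qualifies.
Program B: score 759 ≥ 680; DTI 37.2% ≤ 38%; LTV 61.4% ≤ 97%; employment 40 ≥ 12 mo → qualifies.
Program C: score 759 ≥ 680; DTI 37.2% ≤ 38%; employment 40 ≥ 24 mo; reserves 13.7 ≥ 3 mo → qualifies.
Qualifying: Program A, Program B, Program C. Lowest rate is 12.11% → Program A.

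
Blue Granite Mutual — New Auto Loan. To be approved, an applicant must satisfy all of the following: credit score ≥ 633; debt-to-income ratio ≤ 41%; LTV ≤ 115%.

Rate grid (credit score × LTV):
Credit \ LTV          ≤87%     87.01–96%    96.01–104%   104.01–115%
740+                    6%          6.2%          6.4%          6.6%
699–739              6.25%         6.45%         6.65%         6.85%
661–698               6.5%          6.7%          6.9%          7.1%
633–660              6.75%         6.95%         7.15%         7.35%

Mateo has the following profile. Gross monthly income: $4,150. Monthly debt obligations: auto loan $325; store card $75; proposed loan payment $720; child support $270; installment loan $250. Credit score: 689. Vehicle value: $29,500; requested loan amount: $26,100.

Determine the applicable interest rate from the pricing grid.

6.7%

Credit score 689 ≥ 633; Total monthly debts = (325 + 75 + 720 + 270 + 250) = 1,640. Debt-to-income = 1,640/4,150 = 39.5% — meets 41% limit
Loan-to-value = 26,100/29,500 = 88.5% — pass (115% max)
Score 689 is in the 661–698 band; LTV 88.5% is in the 87.01–96% band → 6.7%.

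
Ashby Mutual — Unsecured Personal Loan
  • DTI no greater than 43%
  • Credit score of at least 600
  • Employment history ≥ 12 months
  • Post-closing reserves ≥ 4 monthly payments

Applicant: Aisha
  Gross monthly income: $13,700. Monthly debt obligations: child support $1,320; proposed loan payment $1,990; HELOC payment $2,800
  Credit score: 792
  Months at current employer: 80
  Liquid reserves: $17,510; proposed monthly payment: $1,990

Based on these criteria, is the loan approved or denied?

Denied

Total monthly debts = (1,320 + 1,990 + 2,800) = 6,110. Debt-to-income = 6,110/13,700 = 44.6% — over 43% limit
Credit score 792 ≥ 600 (meets)
Employment 80 ≥ 12 months
Reserves = 17,510/1,990 = 8.8 months ≥ 4
Fails on DTI.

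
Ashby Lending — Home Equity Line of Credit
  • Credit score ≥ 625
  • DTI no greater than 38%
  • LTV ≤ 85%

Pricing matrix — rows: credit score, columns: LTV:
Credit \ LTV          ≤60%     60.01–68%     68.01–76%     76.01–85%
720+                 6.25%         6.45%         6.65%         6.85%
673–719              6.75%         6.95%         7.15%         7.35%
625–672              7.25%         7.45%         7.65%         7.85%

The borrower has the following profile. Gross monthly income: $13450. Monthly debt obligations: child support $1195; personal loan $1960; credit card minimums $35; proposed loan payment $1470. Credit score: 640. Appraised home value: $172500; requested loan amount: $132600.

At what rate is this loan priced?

Credit score 640 ≥ 625; Total monthly debts = (1,195 + 1,960 + 35 + 1,470) = 4,660. Debt-to-income = 4,660/13,450 = 34.6% — meets 38% limit
LTV = 132,600/172,500 = 76.9% ≤ 85%
Credit 640 → row 625–672; LTV 76.9% → column 76.01–85%. Grid cell → 7.85%.

7.85%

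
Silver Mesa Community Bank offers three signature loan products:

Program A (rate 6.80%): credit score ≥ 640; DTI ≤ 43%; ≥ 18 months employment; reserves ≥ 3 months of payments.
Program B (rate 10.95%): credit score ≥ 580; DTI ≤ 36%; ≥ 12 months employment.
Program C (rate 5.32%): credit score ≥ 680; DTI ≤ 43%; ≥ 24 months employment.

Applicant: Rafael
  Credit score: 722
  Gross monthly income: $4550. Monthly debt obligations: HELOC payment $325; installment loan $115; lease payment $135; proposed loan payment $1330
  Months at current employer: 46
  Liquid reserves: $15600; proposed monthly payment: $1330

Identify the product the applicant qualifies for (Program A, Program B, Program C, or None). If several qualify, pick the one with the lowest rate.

Total debts = (325 + 115 + 135 + 1,330) = 1,905; DTI = 1,905/4,550 = 41.9%.
Reserves = 15,600/1,330 = 11.7 months.
Program A: score 722 ≥ 640; DTI 41.9% ≤ 43%; employment 46 ≥ 18 mo; reserves 11.7 ≥ 3 mo → qualifies.
Program B: score 722 ≥ 580; DTI 41.9% > 36%; employment 46 ≥ 12 mo → does not qualify.
Program C: score 722 ≥ 680; DTI 41.9% ≤ 43%; employment 46 ≥ 24 mo → qualifies.
Qualifying: Program A, Program C. Lowest rate is 5.32% → Program C.

Program C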